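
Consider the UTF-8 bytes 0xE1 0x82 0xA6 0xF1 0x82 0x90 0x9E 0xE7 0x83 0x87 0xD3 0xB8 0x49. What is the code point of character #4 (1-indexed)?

U+04F8

Offset 0: leading byte 0xE1 = 11100001 → 3-byte char #1 = E1 82 A6.
Offset 3: leading byte 0xF1 = 11110001 → 4-byte char #2 = F1 82 90 9E.
Offset 7: leading byte 0xE7 = 11100111 → 3-byte char #3 = E7 83 87.
Offset 10: leading byte 0xD3 = 11010011 → 2-byte char #4 = D3 B8.
Leading byte 0xD3 = 11010011 matches 110xxxxx → 2-byte sequence.
Byte 1: 0xD3 = 11010011, payload 10011 (5 bits).
Byte 2: 0xB8 = 10111000 (10xxxxxx ✓), payload 111000.
Concatenate: 10011111000 = 0x4F8 (11 bits → U+04F8).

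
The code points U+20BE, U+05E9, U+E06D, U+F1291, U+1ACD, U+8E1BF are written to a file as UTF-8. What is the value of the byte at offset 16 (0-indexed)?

0x8E

U+20BE → 3-byte form E2 82 BE at offsets 0–2.
U+05E9 → 2-byte form D7 A9 at offsets 3–4.
U+E06D → 3-byte form EE 81 AD at offsets 5–7.
U+F1291 → 4-byte form F3 B1 8A 91 at offsets 8–11.
U+1ACD → 3-byte form E1 AB 8D at offsets 12–14.
U+8E1BF → 4-byte form F2 8E 86 BF at offsets 15–18.
Offset 16 falls in char 6's range; it's byte 2 of F2 8E 86 BF = 0x8E.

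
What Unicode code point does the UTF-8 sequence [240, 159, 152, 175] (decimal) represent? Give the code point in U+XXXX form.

U+1F62F

Leading byte 0xF0 = 11110000 matches 11110xxx → 4-byte sequence.
Byte 1: 0xF0 = 11110000, payload 000 (3 bits).
Byte 2: 0x9F = 10011111 (10xxxxxx ✓), payload 011111.
Byte 3: 0x98 = 10011000 (10xxxxxx ✓), payload 011000.
Byte 4: 0xAF = 10101111 (10xxxxxx ✓), payload 101111.
Concatenate: 000011111011000101111 = 0x1F62F (21 bits → U+1F62F).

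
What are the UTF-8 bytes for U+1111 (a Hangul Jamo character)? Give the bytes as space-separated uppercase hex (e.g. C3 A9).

E1 84 91

U+1111 = 0x1111 = 4369 decimal. In range U+0800–U+FFFF → 3-byte form: 1110xxxx 10xxxxxx 10xxxxxx.
Binary (16 bits): 0001000100010001.
Split 4+6+6: 0001 | 000100 | 010001.
Byte 1: 11100001 = 0xE1.
Byte 2: 10000100 = 0x84.
Byte 3: 10010001 = 0x91.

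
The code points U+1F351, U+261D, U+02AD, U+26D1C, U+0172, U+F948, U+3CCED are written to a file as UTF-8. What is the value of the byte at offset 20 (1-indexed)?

1-indexed offset 20 is 0-indexed offset 19.
U+1F351 → 4-byte form F0 9F 8D 91 at offsets 0–3.
U+261D → 3-byte form E2 98 9D at offsets 4–6.
U+02AD → 2-byte form CA AD at offsets 7–8.
U+26D1C → 4-byte form F0 A6 B4 9C at offsets 9–12.
U+0172 → 2-byte form C5 B2 at offsets 13–14.
U+F948 → 3-byte form EF A5 88 at offsets 15–17.
U+3CCED → 4-byte form F0 BC B3 AD at offsets 18–21.
Offset 19 falls in char 7's range; it's byte 2 of F0 BC B3 AD = 0xBC.

0xBC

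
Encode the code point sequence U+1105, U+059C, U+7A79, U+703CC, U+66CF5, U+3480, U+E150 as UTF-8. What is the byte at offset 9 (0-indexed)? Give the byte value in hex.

U+1105 → 3-byte form E1 84 85 at offsets 0–2.
U+059C → 2-byte form D6 9C at offsets 3–4.
U+7A79 → 3-byte form E7 A9 B9 at offsets 5–7.
U+703CC → 4-byte form F1 B0 8F 8C at offsets 8–11.
Offset 9 falls in char 4's range; it's byte 2 of F1 B0 8F 8C = 0xB0.

0xB0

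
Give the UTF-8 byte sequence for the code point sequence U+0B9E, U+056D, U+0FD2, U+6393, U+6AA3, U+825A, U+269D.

E0 AE 9E D5 AD E0 BF 92 E6 8E 93 E6 AA A3 E8 89 9A E2 9A 9D

U+0B9E: 3-byte form → E0 AE 9E.
U+056D: 2-byte form → D5 AD.
U+0FD2: 3-byte form → E0 BF 92.
U+6393: 3-byte form → E6 8E 93.
U+6AA3: 3-byte form → E6 AA A3.
U+825A: 3-byte form → E8 89 9A.
U+269D: 3-byte form → E2 9A 9D.
Concatenated (20 bytes): E0 AE 9E D5 AD E0 BF 92 E6 8E 93 E6 AA A3 E8 89 9A E2 9A 9D.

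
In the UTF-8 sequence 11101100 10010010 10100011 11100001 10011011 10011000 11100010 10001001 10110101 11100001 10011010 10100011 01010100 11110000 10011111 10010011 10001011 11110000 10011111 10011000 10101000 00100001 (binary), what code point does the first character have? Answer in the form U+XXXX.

Offset 0: leading byte 0xEC = 11101100 → 3-byte char #1 = EC 92 A3.
Leading byte 0xEC = 11101100 matches 1110xxxx → 3-byte sequence.
Byte 1: 0xEC = 11101100, payload 1100 (4 bits).
Byte 2: 0x92 = 10010010 (10xxxxxx ✓), payload 010010.
Byte 3: 0xA3 = 10100011 (10xxxxxx ✓), payload 100011.
Concatenate: 1100010010100011 = 0xC4A3 (16 bits → U+C4A3).

U+C4A3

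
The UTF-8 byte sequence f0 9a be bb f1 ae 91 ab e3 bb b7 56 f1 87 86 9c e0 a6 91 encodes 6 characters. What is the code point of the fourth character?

Offset 0: leading byte 0xF0 = 11110000 → 4-byte char #1 = F0 9A BE BB.
Offset 4: leading byte 0xF1 = 11110001 → 4-byte char #2 = F1 AE 91 AB.
Offset 8: leading byte 0xE3 = 11100011 → 3-byte char #3 = E3 BB B7.
Offset 11: leading byte 0x56 = 01010110 → 1-byte char #4 = 56.
Leading byte 0x56 = 01010110 matches 0xxxxxxx → 1-byte sequence.
Byte 1: 0x56 = 01010110, payload 1010110 (7 bits).
Concatenate: 1010110 = 0x56 (7 bits → U+0056).

U+0056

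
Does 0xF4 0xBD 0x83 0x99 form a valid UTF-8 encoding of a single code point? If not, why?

Leading byte 0xF4 = 11110100 → 4-byte form.
Payload = 0x13D0D9, which exceeds U+10FFFF, the maximum Unicode code point. (Leading bytes F5–FF, or F4 followed by ≥ 0x90, are invalid.)

invalid (encodes a value above U+10FFFF)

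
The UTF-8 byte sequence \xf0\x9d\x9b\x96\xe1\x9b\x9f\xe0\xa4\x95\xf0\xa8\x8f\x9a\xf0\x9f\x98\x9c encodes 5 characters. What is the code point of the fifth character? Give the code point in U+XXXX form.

Offset 0: leading byte 0xF0 = 11110000 → 4-byte char #1 = F0 9D 9B 96.
Offset 4: leading byte 0xE1 = 11100001 → 3-byte char #2 = E1 9B 9F.
Offset 7: leading byte 0xE0 = 11100000 → 3-byte char #3 = E0 A4 95.
Offset 10: leading byte 0xF0 = 11110000 → 4-byte char #4 = F0 A8 8F 9A.
Offset 14: leading byte 0xF0 = 11110000 → 4-byte char #5 = F0 9F 98 9C.
Leading byte 0xF0 = 11110000 matches 11110xxx → 4-byte sequence.
Byte 1: 0xF0 = 11110000, payload 000 (3 bits).
Byte 2: 0x9F = 10011111 (10xxxxxx ✓), payload 011111.
Byte 3: 0x98 = 10011000 (10xxxxxx ✓), payload 011000.
Byte 4: 0x9C = 10011100 (10xxxxxx ✓), payload 011100.
Concatenate: 000011111011000011100 = 0x1F61C (21 bits → U+1F61C).

U+1F61C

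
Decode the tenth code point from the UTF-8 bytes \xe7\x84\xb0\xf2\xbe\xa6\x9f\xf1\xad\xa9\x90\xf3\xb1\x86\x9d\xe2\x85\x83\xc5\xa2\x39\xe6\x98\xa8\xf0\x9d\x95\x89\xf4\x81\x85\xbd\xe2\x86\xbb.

U+10117D

Offset 0: leading byte 0xE7 = 11100111 → 3-byte char #1 = E7 84 B0.
Offset 3: leading byte 0xF2 = 11110010 → 4-byte char #2 = F2 BE A6 9F.
Offset 7: leading byte 0xF1 = 11110001 → 4-byte char #3 = F1 AD A9 90.
Offset 11: leading byte 0xF3 = 11110011 → 4-byte char #4 = F3 B1 86 9D.
Offset 15: leading byte 0xE2 = 11100010 → 3-byte char #5 = E2 85 83.
Offset 18: leading byte 0xC5 = 11000101 → 2-byte char #6 = C5 A2.
Offset 20: leading byte 0x39 = 00111001 → 1-byte char #7 = 39.
Offset 21: leading byte 0xE6 = 11100110 → 3-byte char #8 = E6 98 A8.
Offset 24: leading byte 0xF0 = 11110000 → 4-byte char #9 = F0 9D 95 89.
Offset 28: leading byte 0xF4 = 11110100 → 4-byte char #10 = F4 81 85 BD.
Leading byte 0xF4 = 11110100 matches 11110xxx → 4-byte sequence.
Byte 1: 0xF4 = 11110100, payload 100 (3 bits).
Byte 2: 0x81 = 10000001 (10xxxxxx ✓), payload 000001.
Byte 3: 0x85 = 10000101 (10xxxxxx ✓), payload 000101.
Byte 4: 0xBD = 10111101 (10xxxxxx ✓), payload 111101.
Concatenate: 100000001000101111101 = 0x10117D (21 bits → U+10117D).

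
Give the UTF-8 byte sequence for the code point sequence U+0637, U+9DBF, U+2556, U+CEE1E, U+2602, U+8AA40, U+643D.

U+0637: 2-byte form → D8 B7.
U+9DBF: 3-byte form → E9 B6 BF.
U+2556: 3-byte form → E2 95 96.
U+CEE1E: 4-byte form → F3 8E B8 9E.
U+2602: 3-byte form → E2 98 82.
U+8AA40: 4-byte form → F2 8A A9 80.
U+643D: 3-byte form → E6 90 BD.
Concatenated (22 bytes): D8 B7 E9 B6 BF E2 95 96 F3 8E B8 9E E2 98 82 F2 8A A9 80 E6 90 BD.

D8 B7 E9 B6 BF E2 95 96 F3 8E B8 9E E2 98 82 F2 8A A9 80 E6 90 BD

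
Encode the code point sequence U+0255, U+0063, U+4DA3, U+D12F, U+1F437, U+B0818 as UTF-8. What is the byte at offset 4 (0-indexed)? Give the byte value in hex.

U+0255 → 2-byte form C9 95 at offsets 0–1.
U+0063 → 1-byte form 63 at offsets 2–2.
U+4DA3 → 3-byte form E4 B6 A3 at offsets 3–5.
Offset 4 falls in char 3's range; it's byte 2 of E4 B6 A3 = 0xB6.

0xB6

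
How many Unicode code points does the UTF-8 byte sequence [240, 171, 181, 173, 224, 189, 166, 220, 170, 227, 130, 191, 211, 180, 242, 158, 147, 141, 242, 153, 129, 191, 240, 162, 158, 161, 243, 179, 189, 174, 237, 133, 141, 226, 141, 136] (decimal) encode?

11

Byte at offset 0: 0xF0 = 11110000 → 4-byte char (#1). Advance 4.
Byte at offset 4: 0xE0 = 11100000 → 3-byte char (#2). Advance 3.
Byte at offset 7: 0xDC = 11011100 → 2-byte char (#3). Advance 2.
Byte at offset 9: 0xE3 = 11100011 → 3-byte char (#4). Advance 3.
Byte at offset 12: 0xD3 = 11010011 → 2-byte char (#5). Advance 2.
Byte at offset 14: 0xF2 = 11110010 → 4-byte char (#6). Advance 4.
Byte at offset 18: 0xF2 = 11110010 → 4-byte char (#7). Advance 4.
Byte at offset 22: 0xF0 = 11110000 → 4-byte char (#8). Advance 4.
Byte at offset 26: 0xF3 = 11110011 → 4-byte char (#9). Advance 4.
Byte at offset 30: 0xED = 11101101 → 3-byte char (#10). Advance 3.
Byte at offset 33: 0xE2 = 11100010 → 3-byte char (#11). Advance 3.
Reached end at offset 36 after 11 code points.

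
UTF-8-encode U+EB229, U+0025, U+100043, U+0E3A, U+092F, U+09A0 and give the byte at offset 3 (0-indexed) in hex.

0xA9

U+EB229 → 4-byte form F3 AB 88 A9 at offsets 0–3.
Offset 3 falls in char 1's range; it's byte 4 of F3 AB 88 A9 = 0xA9.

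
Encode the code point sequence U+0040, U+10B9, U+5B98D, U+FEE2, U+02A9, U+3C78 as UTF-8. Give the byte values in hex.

U+0040: 1-byte form → 40.
U+10B9: 3-byte form → E1 82 B9.
U+5B98D: 4-byte form → F1 9B A6 8D.
U+FEE2: 3-byte form → EF BB A2.
U+02A9: 2-byte form → CA A9.
U+3C78: 3-byte form → E3 B1 B8.
Concatenated (16 bytes): 40 E1 82 B9 F1 9B A6 8D EF BB A2 CA A9 E3 B1 B8.

40 E1 82 B9 F1 9B A6 8D EF BB A2 CA A9 E3 B1 B8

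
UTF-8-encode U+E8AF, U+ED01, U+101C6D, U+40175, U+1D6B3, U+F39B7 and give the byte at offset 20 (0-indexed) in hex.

U+E8AF → 3-byte form EE A2 AF at offsets 0–2.
U+ED01 → 3-byte form EE B4 81 at offsets 3–5.
U+101C6D → 4-byte form F4 81 B1 AD at offsets 6–9.
U+40175 → 4-byte form F1 80 85 B5 at offsets 10–13.
U+1D6B3 → 4-byte form F0 9D 9A B3 at offsets 14–17.
U+F39B7 → 4-byte form F3 B3 A6 B7 at offsets 18–21.
Offset 20 falls in char 6's range; it's byte 3 of F3 B3 A6 B7 = 0xA6.

0xA6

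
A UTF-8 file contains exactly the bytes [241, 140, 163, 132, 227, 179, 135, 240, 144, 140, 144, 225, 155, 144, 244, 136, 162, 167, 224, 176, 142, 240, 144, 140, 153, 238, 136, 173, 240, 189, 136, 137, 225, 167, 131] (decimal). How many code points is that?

10

Byte at offset 0: 0xF1 = 11110001 → 4-byte char (#1). Advance 4.
Byte at offset 4: 0xE3 = 11100011 → 3-byte char (#2). Advance 3.
Byte at offset 7: 0xF0 = 11110000 → 4-byte char (#3). Advance 4.
Byte at offset 11: 0xE1 = 11100001 → 3-byte char (#4). Advance 3.
Byte at offset 14: 0xF4 = 11110100 → 4-byte char (#5). Advance 4.
Byte at offset 18: 0xE0 = 11100000 → 3-byte char (#6). Advance 3.
Byte at offset 21: 0xF0 = 11110000 → 4-byte char (#7). Advance 4.
Byte at offset 25: 0xEE = 11101110 → 3-byte char (#8). Advance 3.
Byte at offset 28: 0xF0 = 11110000 → 4-byte char (#9). Advance 4.
Byte at offset 32: 0xE1 = 11100001 → 3-byte char (#10). Advance 3.
Reached end at offset 35 after 10 code points.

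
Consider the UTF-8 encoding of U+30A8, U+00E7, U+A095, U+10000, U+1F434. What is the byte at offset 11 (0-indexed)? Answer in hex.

U+30A8 → 3-byte form E3 82 A8 at offsets 0–2.
U+00E7 → 2-byte form C3 A7 at offsets 3–4.
U+A095 → 3-byte form EA 82 95 at offsets 5–7.
U+10000 → 4-byte form F0 90 80 80 at offsets 8–11.
Offset 11 falls in char 4's range; it's byte 4 of F0 90 80 80 = 0x80.

0x80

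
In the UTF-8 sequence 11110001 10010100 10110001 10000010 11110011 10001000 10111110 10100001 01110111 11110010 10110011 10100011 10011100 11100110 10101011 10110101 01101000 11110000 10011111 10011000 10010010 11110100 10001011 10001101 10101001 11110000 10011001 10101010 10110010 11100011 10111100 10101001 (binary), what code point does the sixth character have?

Offset 0: leading byte 0xF1 = 11110001 → 4-byte char #1 = F1 94 B1 82.
Offset 4: leading byte 0xF3 = 11110011 → 4-byte char #2 = F3 88 BE A1.
Offset 8: leading byte 0x77 = 01110111 → 1-byte char #3 = 77.
Offset 9: leading byte 0xF2 = 11110010 → 4-byte char #4 = F2 B3 A3 9C.
Offset 13: leading byte 0xE6 = 11100110 → 3-byte char #5 = E6 AB B5.
Offset 16: leading byte 0x68 = 01101000 → 1-byte char #6 = 68.
Leading byte 0x68 = 01101000 matches 0xxxxxxx → 1-byte sequence.
Byte 1: 0x68 = 01101000, payload 1101000 (7 bits).
Concatenate: 1101000 = 0x68 (7 bits → U+0068).

U+0068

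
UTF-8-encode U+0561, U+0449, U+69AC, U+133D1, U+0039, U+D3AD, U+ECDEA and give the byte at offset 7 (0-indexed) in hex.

U+0561 → 2-byte form D5 A1 at offsets 0–1.
U+0449 → 2-byte form D1 89 at offsets 2–3.
U+69AC → 3-byte form E6 A6 AC at offsets 4–6.
U+133D1 → 4-byte form F0 93 8F 91 at offsets 7–10.
Offset 7 falls in char 4's range; it's byte 1 of F0 93 8F 91 = 0xF0.

0xF0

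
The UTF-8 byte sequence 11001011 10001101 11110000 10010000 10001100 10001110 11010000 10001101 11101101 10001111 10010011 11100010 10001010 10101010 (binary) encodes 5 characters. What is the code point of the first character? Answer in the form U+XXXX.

Offset 0: leading byte 0xCB = 11001011 → 2-byte char #1 = CB 8D.
Leading byte 0xCB = 11001011 matches 110xxxxx → 2-byte sequence.
Byte 1: 0xCB = 11001011, payload 01011 (5 bits).
Byte 2: 0x8D = 10001101 (10xxxxxx ✓), payload 001101.
Concatenate: 01011001101 = 0x2CD (11 bits → U+02CD).

U+02CD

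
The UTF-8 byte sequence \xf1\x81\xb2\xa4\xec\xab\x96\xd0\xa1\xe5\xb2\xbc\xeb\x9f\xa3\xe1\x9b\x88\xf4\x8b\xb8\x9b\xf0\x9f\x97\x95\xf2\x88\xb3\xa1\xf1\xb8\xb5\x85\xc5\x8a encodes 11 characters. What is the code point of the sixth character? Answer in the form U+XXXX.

Offset 0: leading byte 0xF1 = 11110001 → 4-byte char #1 = F1 81 B2 A4.
Offset 4: leading byte 0xEC = 11101100 → 3-byte char #2 = EC AB 96.
Offset 7: leading byte 0xD0 = 11010000 → 2-byte char #3 = D0 A1.
Offset 9: leading byte 0xE5 = 11100101 → 3-byte char #4 = E5 B2 BC.
Offset 12: leading byte 0xEB = 11101011 → 3-byte char #5 = EB 9F A3.
Offset 15: leading byte 0xE1 = 11100001 → 3-byte char #6 = E1 9B 88.
Leading byte 0xE1 = 11100001 matches 1110xxxx → 3-byte sequence.
Byte 1: 0xE1 = 11100001, payload 0001 (4 bits).
Byte 2: 0x9B = 10011011 (10xxxxxx ✓), payload 011011.
Byte 3: 0x88 = 10001000 (10xxxxxx ✓), payload 001000.
Concatenate: 0001011011001000 = 0x16C8 (16 bits → U+16C8).

U+16C8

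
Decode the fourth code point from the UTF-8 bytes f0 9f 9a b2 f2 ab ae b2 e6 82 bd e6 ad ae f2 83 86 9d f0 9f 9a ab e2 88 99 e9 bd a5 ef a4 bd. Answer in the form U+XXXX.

Offset 0: leading byte 0xF0 = 11110000 → 4-byte char #1 = F0 9F 9A B2.
Offset 4: leading byte 0xF2 = 11110010 → 4-byte char #2 = F2 AB AE B2.
Offset 8: leading byte 0xE6 = 11100110 → 3-byte char #3 = E6 82 BD.
Offset 11: leading byte 0xE6 = 11100110 → 3-byte char #4 = E6 AD AE.
Leading byte 0xE6 = 11100110 matches 1110xxxx → 3-byte sequence.
Byte 1: 0xE6 = 11100110, payload 0110 (4 bits).
Byte 2: 0xAD = 10101101 (10xxxxxx ✓), payload 101101.
Byte 3: 0xAE = 10101110 (10xxxxxx ✓), payload 101110.
Concatenate: 0110101101101110 = 0x6B6E (16 bits → U+6B6E).

U+6B6E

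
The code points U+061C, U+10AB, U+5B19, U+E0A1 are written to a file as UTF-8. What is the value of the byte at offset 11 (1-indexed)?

1-indexed offset 11 is 0-indexed offset 10.
U+061C → 2-byte form D8 9C at offsets 0–1.
U+10AB → 3-byte form E1 82 AB at offsets 2–4.
U+5B19 → 3-byte form E5 AC 99 at offsets 5–7.
U+E0A1 → 3-byte form EE 82 A1 at offsets 8–10.
Offset 10 falls in char 4's range; it's byte 3 of EE 82 A1 = 0xA1.

0xA1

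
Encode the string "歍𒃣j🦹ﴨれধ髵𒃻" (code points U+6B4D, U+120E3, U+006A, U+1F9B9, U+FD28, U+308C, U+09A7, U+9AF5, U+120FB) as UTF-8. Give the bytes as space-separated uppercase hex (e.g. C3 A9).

E6 AD 8D F0 92 83 A3 6A F0 9F A6 B9 EF B4 A8 E3 82 8C E0 A6 A7 E9 AB B5 F0 92 83 BB

U+6B4D: 3-byte form → E6 AD 8D.
U+120E3: 4-byte form → F0 92 83 A3.
U+006A: 1-byte form → 6A.
U+1F9B9: 4-byte form → F0 9F A6 B9.
U+FD28: 3-byte form → EF B4 A8.
U+308C: 3-byte form → E3 82 8C.
U+09A7: 3-byte form → E0 A6 A7.
U+9AF5: 3-byte form → E9 AB B5.
U+120FB: 4-byte form → F0 92 83 BB.
Concatenated (28 bytes): E6 AD 8D F0 92 83 A3 6A F0 9F A6 B9 EF B4 A8 E3 82 8C E0 A6 A7 E9 AB B5 F0 92 83 BB.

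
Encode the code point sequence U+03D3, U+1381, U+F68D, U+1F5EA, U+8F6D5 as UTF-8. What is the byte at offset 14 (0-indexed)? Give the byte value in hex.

U+03D3 → 2-byte form CF 93 at offsets 0–1.
U+1381 → 3-byte form E1 8E 81 at offsets 2–4.
U+F68D → 3-byte form EF 9A 8D at offsets 5–7.
U+1F5EA → 4-byte form F0 9F 97 AA at offsets 8–11.
U+8F6D5 → 4-byte form F2 8F 9B 95 at offsets 12–15.
Offset 14 falls in char 5's range; it's byte 3 of F2 8F 9B 95 = 0x9B.

0x9B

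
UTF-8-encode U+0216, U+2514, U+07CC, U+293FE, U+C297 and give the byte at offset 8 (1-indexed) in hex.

0xF0

1-indexed offset 8 is 0-indexed offset 7.
U+0216 → 2-byte form C8 96 at offsets 0–1.
U+2514 → 3-byte form E2 94 94 at offsets 2–4.
U+07CC → 2-byte form DF 8C at offsets 5–6.
U+293FE → 4-byte form F0 A9 8F BE at offsets 7–10.
Offset 7 falls in char 4's range; it's byte 1 of F0 A9 8F BE = 0xF0.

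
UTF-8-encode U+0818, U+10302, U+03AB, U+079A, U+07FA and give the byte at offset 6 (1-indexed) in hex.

0x8C

1-indexed offset 6 is 0-indexed offset 5.
U+0818 → 3-byte form E0 A0 98 at offsets 0–2.
U+10302 → 4-byte form F0 90 8C 82 at offsets 3–6.
Offset 5 falls in char 2's range; it's byte 3 of F0 90 8C 82 = 0x8C.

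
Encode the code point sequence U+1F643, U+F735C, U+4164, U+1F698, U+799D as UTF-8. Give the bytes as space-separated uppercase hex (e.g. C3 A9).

U+1F643: 4-byte form → F0 9F 99 83.
U+F735C: 4-byte form → F3 B7 8D 9C.
U+4164: 3-byte form → E4 85 A4.
U+1F698: 4-byte form → F0 9F 9A 98.
U+799D: 3-byte form → E7 A6 9D.
Concatenated (18 bytes): F0 9F 99 83 F3 B7 8D 9C E4 85 A4 F0 9F 9A 98 E7 A6 9D.

F0 9F 99 83 F3 B7 8D 9C E4 85 A4 F0 9F 9A 98 E7 A6 9D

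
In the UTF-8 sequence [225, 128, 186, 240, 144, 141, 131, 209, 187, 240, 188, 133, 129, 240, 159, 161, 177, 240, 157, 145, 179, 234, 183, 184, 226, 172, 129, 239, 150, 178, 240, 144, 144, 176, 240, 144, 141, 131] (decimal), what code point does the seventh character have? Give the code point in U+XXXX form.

Offset 0: leading byte 0xE1 = 11100001 → 3-byte char #1 = E1 80 BA.
Offset 3: leading byte 0xF0 = 11110000 → 4-byte char #2 = F0 90 8D 83.
Offset 7: leading byte 0xD1 = 11010001 → 2-byte char #3 = D1 BB.
Offset 9: leading byte 0xF0 = 11110000 → 4-byte char #4 = F0 BC 85 81.
Offset 13: leading byte 0xF0 = 11110000 → 4-byte char #5 = F0 9F A1 B1.
Offset 17: leading byte 0xF0 = 11110000 → 4-byte char #6 = F0 9D 91 B3.
Offset 21: leading byte 0xEA = 11101010 → 3-byte char #7 = EA B7 B8.
Leading byte 0xEA = 11101010 matches 1110xxxx → 3-byte sequence.
Byte 1: 0xEA = 11101010, payload 1010 (4 bits).
Byte 2: 0xB7 = 10110111 (10xxxxxx ✓), payload 110111.
Byte 3: 0xB8 = 10111000 (10xxxxxx ✓), payload 111000.
Concatenate: 1010110111111000 = 0xADF8 (16 bits → U+ADF8).

U+ADF8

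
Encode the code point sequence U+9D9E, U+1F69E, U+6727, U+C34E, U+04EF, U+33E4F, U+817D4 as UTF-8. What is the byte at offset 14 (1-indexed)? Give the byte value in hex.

1-indexed offset 14 is 0-indexed offset 13.
U+9D9E → 3-byte form E9 B6 9E at offsets 0–2.
U+1F69E → 4-byte form F0 9F 9A 9E at offsets 3–6.
U+6727 → 3-byte form E6 9C A7 at offsets 7–9.
U+C34E → 3-byte form EC 8D 8E at offsets 10–12.
U+04EF → 2-byte form D3 AF at offsets 13–14.
Offset 13 falls in char 5's range; it's byte 1 of D3 AF = 0xD3.

0xD3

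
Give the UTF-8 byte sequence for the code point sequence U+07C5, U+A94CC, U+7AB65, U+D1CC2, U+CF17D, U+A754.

DF 85 F2 A9 93 8C F1 BA AD A5 F3 91 B3 82 F3 8F 85 BD EA 9D 94

U+07C5: 2-byte form → DF 85.
U+A94CC: 4-byte form → F2 A9 93 8C.
U+7AB65: 4-byte form → F1 BA AD A5.
U+D1CC2: 4-byte form → F3 91 B3 82.
U+CF17D: 4-byte form → F3 8F 85 BD.
U+A754: 3-byte form → EA 9D 94.
Concatenated (21 bytes): DF 85 F2 A9 93 8C F1 BA AD A5 F3 91 B3 82 F3 8F 85 BD EA 9D 94.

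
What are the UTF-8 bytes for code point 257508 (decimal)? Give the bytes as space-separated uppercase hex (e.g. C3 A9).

U+3EDE4 = 0x3EDE4 = 257508 decimal. In range U+10000–U+10FFFF → 4-byte form: 11110xxx 10xxxxxx 10xxxxxx 10xxxxxx.
Binary (21 bits): 000111110110111100100.
Split 3+6+6+6: 000 | 111110 | 110111 | 100100.
Byte 1: 11110000 = 0xF0.
Byte 2: 10111110 = 0xBE.
Byte 3: 10110111 = 0xB7.
Byte 4: 10100100 = 0xA4.

F0 BE B7 A4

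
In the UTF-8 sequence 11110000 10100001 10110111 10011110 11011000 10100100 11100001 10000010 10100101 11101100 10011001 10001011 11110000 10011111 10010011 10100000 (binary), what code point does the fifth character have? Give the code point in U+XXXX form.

U+1F4E0

Offset 0: leading byte 0xF0 = 11110000 → 4-byte char #1 = F0 A1 B7 9E.
Offset 4: leading byte 0xD8 = 11011000 → 2-byte char #2 = D8 A4.
Offset 6: leading byte 0xE1 = 11100001 → 3-byte char #3 = E1 82 A5.
Offset 9: leading byte 0xEC = 11101100 → 3-byte char #4 = EC 99 8B.
Offset 12: leading byte 0xF0 = 11110000 → 4-byte char #5 = F0 9F 93 A0.
Leading byte 0xF0 = 11110000 matches 11110xxx → 4-byte sequence.
Byte 1: 0xF0 = 11110000, payload 000 (3 bits).
Byte 2: 0x9F = 10011111 (10xxxxxx ✓), payload 011111.
Byte 3: 0x93 = 10010011 (10xxxxxx ✓), payload 010011.
Byte 4: 0xA0 = 10100000 (10xxxxxx ✓), payload 100000.
Concatenate: 000011111010011100000 = 0x1F4E0 (21 bits → U+1F4E0).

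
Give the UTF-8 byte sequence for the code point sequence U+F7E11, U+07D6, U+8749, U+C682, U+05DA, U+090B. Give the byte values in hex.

F3 B7 B8 91 DF 96 E8 9D 89 EC 9A 82 D7 9A E0 A4 8B

U+F7E11: 4-byte form → F3 B7 B8 91.
U+07D6: 2-byte form → DF 96.
U+8749: 3-byte form → E8 9D 89.
U+C682: 3-byte form → EC 9A 82.
U+05DA: 2-byte form → D7 9A.
U+090B: 3-byte form → E0 A4 8B.
Concatenated (17 bytes): F3 B7 B8 91 DF 96 E8 9D 89 EC 9A 82 D7 9A E0 A4 8B.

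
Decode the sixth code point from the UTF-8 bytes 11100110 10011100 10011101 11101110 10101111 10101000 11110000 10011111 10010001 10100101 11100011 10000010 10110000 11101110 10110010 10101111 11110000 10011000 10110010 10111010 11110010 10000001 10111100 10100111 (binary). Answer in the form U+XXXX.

Offset 0: leading byte 0xE6 = 11100110 → 3-byte char #1 = E6 9C 9D.
Offset 3: leading byte 0xEE = 11101110 → 3-byte char #2 = EE AF A8.
Offset 6: leading byte 0xF0 = 11110000 → 4-byte char #3 = F0 9F 91 A5.
Offset 10: leading byte 0xE3 = 11100011 → 3-byte char #4 = E3 82 B0.
Offset 13: leading byte 0xEE = 11101110 → 3-byte char #5 = EE B2 AF.
Offset 16: leading byte 0xF0 = 11110000 → 4-byte char #6 = F0 98 B2 BA.
Leading byte 0xF0 = 11110000 matches 11110xxx → 4-byte sequence.
Byte 1: 0xF0 = 11110000, payload 000 (3 bits).
Byte 2: 0x98 = 10011000 (10xxxxxx ✓), payload 011000.
Byte 3: 0xB2 = 10110010 (10xxxxxx ✓), payload 110010.
Byte 4: 0xBA = 10111010 (10xxxxxx ✓), payload 111010.
Concatenate: 000011000110010111010 = 0x18CBA (21 bits → U+18CBA).

U+18CBA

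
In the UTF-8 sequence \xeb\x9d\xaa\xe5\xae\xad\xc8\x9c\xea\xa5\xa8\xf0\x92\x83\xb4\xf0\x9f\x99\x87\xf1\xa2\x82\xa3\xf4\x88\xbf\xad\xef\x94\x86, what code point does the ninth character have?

U+F506

Offset 0: leading byte 0xEB = 11101011 → 3-byte char #1 = EB 9D AA.
Offset 3: leading byte 0xE5 = 11100101 → 3-byte char #2 = E5 AE AD.
Offset 6: leading byte 0xC8 = 11001000 → 2-byte char #3 = C8 9C.
Offset 8: leading byte 0xEA = 11101010 → 3-byte char #4 = EA A5 A8.
Offset 11: leading byte 0xF0 = 11110000 → 4-byte char #5 = F0 92 83 B4.
Offset 15: leading byte 0xF0 = 11110000 → 4-byte char #6 = F0 9F 99 87.
Offset 19: leading byte 0xF1 = 11110001 → 4-byte char #7 = F1 A2 82 A3.
Offset 23: leading byte 0xF4 = 11110100 → 4-byte char #8 = F4 88 BF AD.
Offset 27: leading byte 0xEF = 11101111 → 3-byte char #9 = EF 94 86.
Leading byte 0xEF = 11101111 matches 1110xxxx → 3-byte sequence.
Byte 1: 0xEF = 11101111, payload 1111 (4 bits).
Byte 2: 0x94 = 10010100 (10xxxxxx ✓), payload 010100.
Byte 3: 0x86 = 10000110 (10xxxxxx ✓), payload 000110.
Concatenate: 1111010100000110 = 0xF506 (16 bits → U+F506).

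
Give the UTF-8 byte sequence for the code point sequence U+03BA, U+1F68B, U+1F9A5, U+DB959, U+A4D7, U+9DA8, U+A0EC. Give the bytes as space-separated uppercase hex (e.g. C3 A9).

CE BA F0 9F 9A 8B F0 9F A6 A5 F3 9B A5 99 EA 93 97 E9 B6 A8 EA 83 AC

U+03BA: 2-byte form → CE BA.
U+1F68B: 4-byte form → F0 9F 9A 8B.
U+1F9A5: 4-byte form → F0 9F A6 A5.
U+DB959: 4-byte form → F3 9B A5 99.
U+A4D7: 3-byte form → EA 93 97.
U+9DA8: 3-byte form → E9 B6 A8.
U+A0EC: 3-byte form → EA 83 AC.
Concatenated (23 bytes): CE BA F0 9F 9A 8B F0 9F A6 A5 F3 9B A5 99 EA 93 97 E9 B6 A8 EA 83 AC.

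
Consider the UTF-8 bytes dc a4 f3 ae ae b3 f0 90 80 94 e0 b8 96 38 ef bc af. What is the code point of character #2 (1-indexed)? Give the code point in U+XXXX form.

U+EEBB3

Offset 0: leading byte 0xDC = 11011100 → 2-byte char #1 = DC A4.
Offset 2: leading byte 0xF3 = 11110011 → 4-byte char #2 = F3 AE AE B3.
Leading byte 0xF3 = 11110011 matches 11110xxx → 4-byte sequence.
Byte 1: 0xF3 = 11110011, payload 011 (3 bits).
Byte 2: 0xAE = 10101110 (10xxxxxx ✓), payload 101110.
Byte 3: 0xAE = 10101110 (10xxxxxx ✓), payload 101110.
Byte 4: 0xB3 = 10110011 (10xxxxxx ✓), payload 110011.
Concatenate: 011101110101110110011 = 0xEEBB3 (21 bits → U+EEBB3).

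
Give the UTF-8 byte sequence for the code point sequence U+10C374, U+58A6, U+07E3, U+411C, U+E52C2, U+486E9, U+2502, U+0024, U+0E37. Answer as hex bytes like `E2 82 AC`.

U+10C374: 4-byte form → F4 8C 8D B4.
U+58A6: 3-byte form → E5 A2 A6.
U+07E3: 2-byte form → DF A3.
U+411C: 3-byte form → E4 84 9C.
U+E52C2: 4-byte form → F3 A5 8B 82.
U+486E9: 4-byte form → F1 88 9B A9.
U+2502: 3-byte form → E2 94 82.
U+0024: 1-byte form → 24.
U+0E37: 3-byte form → E0 B8 B7.
Concatenated (27 bytes): F4 8C 8D B4 E5 A2 A6 DF A3 E4 84 9C F3 A5 8B 82 F1 88 9B A9 E2 94 82 24 E0 B8 B7.

F4 8C 8D B4 E5 A2 A6 DF A3 E4 84 9C F3 A5 8B 82 F1 88 9B A9 E2 94 82 24 E0 B8 B7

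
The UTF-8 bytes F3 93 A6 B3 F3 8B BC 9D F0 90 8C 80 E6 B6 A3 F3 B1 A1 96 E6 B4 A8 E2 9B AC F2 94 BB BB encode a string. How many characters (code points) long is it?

Byte at offset 0: 0xF3 = 11110011 → 4-byte char (#1). Advance 4.
Byte at offset 4: 0xF3 = 11110011 → 4-byte char (#2). Advance 4.
Byte at offset 8: 0xF0 = 11110000 → 4-byte char (#3). Advance 4.
Byte at offset 12: 0xE6 = 11100110 → 3-byte char (#4). Advance 3.
Byte at offset 15: 0xF3 = 11110011 → 4-byte char (#5). Advance 4.
Byte at offset 19: 0xE6 = 11100110 → 3-byte char (#6). Advance 3.
Byte at offset 22: 0xE2 = 11100010 → 3-byte char (#7). Advance 3.
Byte at offset 25: 0xF2 = 11110010 → 4-byte char (#8). Advance 4.
Reached end at offset 29 after 8 code points.

8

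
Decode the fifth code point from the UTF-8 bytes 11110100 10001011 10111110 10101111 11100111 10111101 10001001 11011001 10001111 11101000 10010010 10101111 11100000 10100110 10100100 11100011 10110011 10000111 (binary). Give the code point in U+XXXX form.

U+09A4

Offset 0: leading byte 0xF4 = 11110100 → 4-byte char #1 = F4 8B BE AF.
Offset 4: leading byte 0xE7 = 11100111 → 3-byte char #2 = E7 BD 89.
Offset 7: leading byte 0xD9 = 11011001 → 2-byte char #3 = D9 8F.
Offset 9: leading byte 0xE8 = 11101000 → 3-byte char #4 = E8 92 AF.
Offset 12: leading byte 0xE0 = 11100000 → 3-byte char #5 = E0 A6 A4.
Leading byte 0xE0 = 11100000 matches 1110xxxx → 3-byte sequence.
Byte 1: 0xE0 = 11100000, payload 0000 (4 bits).
Byte 2: 0xA6 = 10100110 (10xxxxxx ✓), payload 100110.
Byte 3: 0xA4 = 10100100 (10xxxxxx ✓), payload 100100.
Concatenate: 0000100110100100 = 0x9A4 (16 bits → U+09A4).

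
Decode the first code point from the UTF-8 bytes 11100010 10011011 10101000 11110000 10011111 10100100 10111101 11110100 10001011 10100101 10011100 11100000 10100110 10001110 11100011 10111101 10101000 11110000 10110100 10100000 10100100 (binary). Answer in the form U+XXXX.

Offset 0: leading byte 0xE2 = 11100010 → 3-byte char #1 = E2 9B A8.
Leading byte 0xE2 = 11100010 matches 1110xxxx → 3-byte sequence.
Byte 1: 0xE2 = 11100010, payload 0010 (4 bits).
Byte 2: 0x9B = 10011011 (10xxxxxx ✓), payload 011011.
Byte 3: 0xA8 = 10101000 (10xxxxxx ✓), payload 101000.
Concatenate: 0010011011101000 = 0x26E8 (16 bits → U+26E8).

U+26E8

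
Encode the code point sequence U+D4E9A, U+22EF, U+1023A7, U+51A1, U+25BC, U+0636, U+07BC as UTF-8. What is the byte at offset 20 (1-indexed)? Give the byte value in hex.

1-indexed offset 20 is 0-indexed offset 19.
U+D4E9A → 4-byte form F3 94 BA 9A at offsets 0–3.
U+22EF → 3-byte form E2 8B AF at offsets 4–6.
U+1023A7 → 4-byte form F4 82 8E A7 at offsets 7–10.
U+51A1 → 3-byte form E5 86 A1 at offsets 11–13.
U+25BC → 3-byte form E2 96 BC at offsets 14–16.
U+0636 → 2-byte form D8 B6 at offsets 17–18.
U+07BC → 2-byte form DE BC at offsets 19–20.
Offset 19 falls in char 7's range; it's byte 1 of DE BC = 0xDE.

0xDE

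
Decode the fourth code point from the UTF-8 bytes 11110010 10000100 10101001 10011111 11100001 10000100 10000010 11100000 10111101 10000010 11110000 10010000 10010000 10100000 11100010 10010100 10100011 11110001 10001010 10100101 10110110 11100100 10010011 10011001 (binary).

Offset 0: leading byte 0xF2 = 11110010 → 4-byte char #1 = F2 84 A9 9F.
Offset 4: leading byte 0xE1 = 11100001 → 3-byte char #2 = E1 84 82.
Offset 7: leading byte 0xE0 = 11100000 → 3-byte char #3 = E0 BD 82.
Offset 10: leading byte 0xF0 = 11110000 → 4-byte char #4 = F0 90 90 A0.
Leading byte 0xF0 = 11110000 matches 11110xxx → 4-byte sequence.
Byte 1: 0xF0 = 11110000, payload 000 (3 bits).
Byte 2: 0x90 = 10010000 (10xxxxxx ✓), payload 010000.
Byte 3: 0x90 = 10010000 (10xxxxxx ✓), payload 010000.
Byte 4: 0xA0 = 10100000 (10xxxxxx ✓), payload 100000.
Concatenate: 000010000010000100000 = 0x10420 (21 bits → U+10420).

U+10420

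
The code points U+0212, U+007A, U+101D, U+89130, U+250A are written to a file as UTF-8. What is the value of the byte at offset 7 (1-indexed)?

0xF2

1-indexed offset 7 is 0-indexed offset 6.
U+0212 → 2-byte form C8 92 at offsets 0–1.
U+007A → 1-byte form 7A at offsets 2–2.
U+101D → 3-byte form E1 80 9D at offsets 3–5.
U+89130 → 4-byte form F2 89 84 B0 at offsets 6–9.
Offset 6 falls in char 4's range; it's byte 1 of F2 89 84 B0 = 0xF2.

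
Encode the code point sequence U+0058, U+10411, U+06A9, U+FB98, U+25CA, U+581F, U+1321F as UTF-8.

58 F0 90 90 91 DA A9 EF AE 98 E2 97 8A E5 A0 9F F0 93 88 9F

U+0058: 1-byte form → 58.
U+10411: 4-byte form → F0 90 90 91.
U+06A9: 2-byte form → DA A9.
U+FB98: 3-byte form → EF AE 98.
U+25CA: 3-byte form → E2 97 8A.
U+581F: 3-byte form → E5 A0 9F.
U+1321F: 4-byte form → F0 93 88 9F.
Concatenated (20 bytes): 58 F0 90 90 91 DA A9 EF AE 98 E2 97 8A E5 A0 9F F0 93 88 9F.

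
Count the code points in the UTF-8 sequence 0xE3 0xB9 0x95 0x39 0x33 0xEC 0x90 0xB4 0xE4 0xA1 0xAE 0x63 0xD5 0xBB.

Byte at offset 0: 0xE3 = 11100011 → 3-byte char (#1). Advance 3.
Byte at offset 3: 0x39 = 00111001 → 1-byte char (#2). Advance 1.
Byte at offset 4: 0x33 = 00110011 → 1-byte char (#3). Advance 1.
Byte at offset 5: 0xEC = 11101100 → 3-byte char (#4). Advance 3.
Byte at offset 8: 0xE4 = 11100100 → 3-byte char (#5). Advance 3.
Byte at offset 11: 0x63 = 01100011 → 1-byte char (#6). Advance 1.
Byte at offset 12: 0xD5 = 11010101 → 2-byte char (#7). Advance 2.
Reached end at offset 14 after 7 code points.

7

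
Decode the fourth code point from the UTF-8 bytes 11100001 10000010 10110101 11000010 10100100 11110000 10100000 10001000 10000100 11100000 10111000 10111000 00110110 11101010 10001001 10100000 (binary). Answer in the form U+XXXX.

U+0E38

Offset 0: leading byte 0xE1 = 11100001 → 3-byte char #1 = E1 82 B5.
Offset 3: leading byte 0xC2 = 11000010 → 2-byte char #2 = C2 A4.
Offset 5: leading byte 0xF0 = 11110000 → 4-byte char #3 = F0 A0 88 84.
Offset 9: leading byte 0xE0 = 11100000 → 3-byte char #4 = E0 B8 B8.
Leading byte 0xE0 = 11100000 matches 1110xxxx → 3-byte sequence.
Byte 1: 0xE0 = 11100000, payload 0000 (4 bits).
Byte 2: 0xB8 = 10111000 (10xxxxxx ✓), payload 111000.
Byte 3: 0xB8 = 10111000 (10xxxxxx ✓), payload 111000.
Concatenate: 0000111000111000 = 0xE38 (16 bits → U+0E38).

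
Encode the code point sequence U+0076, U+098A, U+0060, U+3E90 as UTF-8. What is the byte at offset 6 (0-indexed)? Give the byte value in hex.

0xBA

U+0076 → 1-byte form 76 at offsets 0–0.
U+098A → 3-byte form E0 A6 8A at offsets 1–3.
U+0060 → 1-byte form 60 at offsets 4–4.
U+3E90 → 3-byte form E3 BA 90 at offsets 5–7.
Offset 6 falls in char 4's range; it's byte 2 of E3 BA 90 = 0xBA.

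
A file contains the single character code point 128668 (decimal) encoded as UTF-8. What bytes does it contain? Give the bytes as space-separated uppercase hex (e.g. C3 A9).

U+1F69C = 0x1F69C = 128668 decimal. In range U+10000–U+10FFFF → 4-byte form: 11110xxx 10xxxxxx 10xxxxxx 10xxxxxx.
Binary (21 bits): 000011111011010011100.
Split 3+6+6+6: 000 | 011111 | 011010 | 011100.
Byte 1: 11110000 = 0xF0.
Byte 2: 10011111 = 0x9F.
Byte 3: 10011010 = 0x9A.
Byte 4: 10011100 = 0x9C.

F0 9F 9A 9C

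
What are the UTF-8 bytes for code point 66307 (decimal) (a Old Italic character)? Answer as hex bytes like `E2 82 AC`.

U+10303 = 0x10303 = 66307 decimal. In range U+10000–U+10FFFF → 4-byte form: 11110xxx 10xxxxxx 10xxxxxx 10xxxxxx.
Binary (21 bits): 000010000001100000011.
Split 3+6+6+6: 000 | 010000 | 001100 | 000011.
Byte 1: 11110000 = 0xF0.
Byte 2: 10010000 = 0x90.
Byte 3: 10001100 = 0x8C.
Byte 4: 10000011 = 0x83.

F0 90 8C 83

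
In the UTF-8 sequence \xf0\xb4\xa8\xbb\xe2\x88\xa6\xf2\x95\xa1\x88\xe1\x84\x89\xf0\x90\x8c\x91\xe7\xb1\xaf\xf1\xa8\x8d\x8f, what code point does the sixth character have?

Offset 0: leading byte 0xF0 = 11110000 → 4-byte char #1 = F0 B4 A8 BB.
Offset 4: leading byte 0xE2 = 11100010 → 3-byte char #2 = E2 88 A6.
Offset 7: leading byte 0xF2 = 11110010 → 4-byte char #3 = F2 95 A1 88.
Offset 11: leading byte 0xE1 = 11100001 → 3-byte char #4 = E1 84 89.
Offset 14: leading byte 0xF0 = 11110000 → 4-byte char #5 = F0 90 8C 91.
Offset 18: leading byte 0xE7 = 11100111 → 3-byte char #6 = E7 B1 AF.
Leading byte 0xE7 = 11100111 matches 1110xxxx → 3-byte sequence.
Byte 1: 0xE7 = 11100111, payload 0111 (4 bits).
Byte 2: 0xB1 = 10110001 (10xxxxxx ✓), payload 110001.
Byte 3: 0xAF = 10101111 (10xxxxxx ✓), payload 101111.
Concatenate: 0111110001101111 = 0x7C6F (16 bits → U+7C6F).

U+7C6F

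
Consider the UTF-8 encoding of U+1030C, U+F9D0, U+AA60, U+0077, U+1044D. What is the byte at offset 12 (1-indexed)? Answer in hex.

1-indexed offset 12 is 0-indexed offset 11.
U+1030C → 4-byte form F0 90 8C 8C at offsets 0–3.
U+F9D0 → 3-byte form EF A7 90 at offsets 4–6.
U+AA60 → 3-byte form EA A9 A0 at offsets 7–9.
U+0077 → 1-byte form 77 at offsets 10–10.
U+1044D → 4-byte form F0 90 91 8D at offsets 11–14.
Offset 11 falls in char 5's range; it's byte 1 of F0 90 91 8D = 0xF0.

0xF0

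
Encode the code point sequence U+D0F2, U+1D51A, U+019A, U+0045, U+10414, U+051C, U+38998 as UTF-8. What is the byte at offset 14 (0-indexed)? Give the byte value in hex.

U+D0F2 → 3-byte form ED 83 B2 at offsets 0–2.
U+1D51A → 4-byte form F0 9D 94 9A at offsets 3–6.
U+019A → 2-byte form C6 9A at offsets 7–8.
U+0045 → 1-byte form 45 at offsets 9–9.
U+10414 → 4-byte form F0 90 90 94 at offsets 10–13.
U+051C → 2-byte form D4 9C at offsets 14–15.
Offset 14 falls in char 6's range; it's byte 1 of D4 9C = 0xD4.

0xD4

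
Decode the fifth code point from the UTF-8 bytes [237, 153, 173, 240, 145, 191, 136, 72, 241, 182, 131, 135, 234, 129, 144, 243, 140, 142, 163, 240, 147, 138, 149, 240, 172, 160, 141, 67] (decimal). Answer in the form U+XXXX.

U+A050

Offset 0: leading byte 0xED = 11101101 → 3-byte char #1 = ED 99 AD.
Offset 3: leading byte 0xF0 = 11110000 → 4-byte char #2 = F0 91 BF 88.
Offset 7: leading byte 0x48 = 01001000 → 1-byte char #3 = 48.
Offset 8: leading byte 0xF1 = 11110001 → 4-byte char #4 = F1 B6 83 87.
Offset 12: leading byte 0xEA = 11101010 → 3-byte char #5 = EA 81 90.
Leading byte 0xEA = 11101010 matches 1110xxxx → 3-byte sequence.
Byte 1: 0xEA = 11101010, payload 1010 (4 bits).
Byte 2: 0x81 = 10000001 (10xxxxxx ✓), payload 000001.
Byte 3: 0x90 = 10010000 (10xxxxxx ✓), payload 010000.
Concatenate: 1010000001010000 = 0xA050 (16 bits → U+A050).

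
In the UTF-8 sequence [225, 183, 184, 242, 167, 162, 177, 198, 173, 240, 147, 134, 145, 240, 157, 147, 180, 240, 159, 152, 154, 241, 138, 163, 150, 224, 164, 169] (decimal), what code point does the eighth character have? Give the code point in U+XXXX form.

Offset 0: leading byte 0xE1 = 11100001 → 3-byte char #1 = E1 B7 B8.
Offset 3: leading byte 0xF2 = 11110010 → 4-byte char #2 = F2 A7 A2 B1.
Offset 7: leading byte 0xC6 = 11000110 → 2-byte char #3 = C6 AD.
Offset 9: leading byte 0xF0 = 11110000 → 4-byte char #4 = F0 93 86 91.
Offset 13: leading byte 0xF0 = 11110000 → 4-byte char #5 = F0 9D 93 B4.
Offset 17: leading byte 0xF0 = 11110000 → 4-byte char #6 = F0 9F 98 9A.
Offset 21: leading byte 0xF1 = 11110001 → 4-byte char #7 = F1 8A A3 96.
Offset 25: leading byte 0xE0 = 11100000 → 3-byte char #8 = E0 A4 A9.
Leading byte 0xE0 = 11100000 matches 1110xxxx → 3-byte sequence.
Byte 1: 0xE0 = 11100000, payload 0000 (4 bits).
Byte 2: 0xA4 = 10100100 (10xxxxxx ✓), payload 100100.
Byte 3: 0xA9 = 10101001 (10xxxxxx ✓), payload 101001.
Concatenate: 0000100100101001 = 0x929 (16 bits → U+0929).

U+0929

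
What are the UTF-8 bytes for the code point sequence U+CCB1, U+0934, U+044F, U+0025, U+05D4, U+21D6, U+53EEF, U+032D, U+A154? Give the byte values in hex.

U+CCB1: 3-byte form → EC B2 B1.
U+0934: 3-byte form → E0 A4 B4.
U+044F: 2-byte form → D1 8F.
U+0025: 1-byte form → 25.
U+05D4: 2-byte form → D7 94.
U+21D6: 3-byte form → E2 87 96.
U+53EEF: 4-byte form → F1 93 BB AF.
U+032D: 2-byte form → CC AD.
U+A154: 3-byte form → EA 85 94.
Concatenated (23 bytes): EC B2 B1 E0 A4 B4 D1 8F 25 D7 94 E2 87 96 F1 93 BB AF CC AD EA 85 94.

EC B2 B1 E0 A4 B4 D1 8F 25 D7 94 E2 87 96 F1 93 BB AF CC AD EA 85 94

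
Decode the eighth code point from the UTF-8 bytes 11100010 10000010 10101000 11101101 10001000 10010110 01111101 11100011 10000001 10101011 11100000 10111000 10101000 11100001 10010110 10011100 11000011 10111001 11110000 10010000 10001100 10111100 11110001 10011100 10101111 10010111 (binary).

U+1033C

Offset 0: leading byte 0xE2 = 11100010 → 3-byte char #1 = E2 82 A8.
Offset 3: leading byte 0xED = 11101101 → 3-byte char #2 = ED 88 96.
Offset 6: leading byte 0x7D = 01111101 → 1-byte char #3 = 7D.
Offset 7: leading byte 0xE3 = 11100011 → 3-byte char #4 = E3 81 AB.
Offset 10: leading byte 0xE0 = 11100000 → 3-byte char #5 = E0 B8 A8.
Offset 13: leading byte 0xE1 = 11100001 → 3-byte char #6 = E1 96 9C.
Offset 16: leading byte 0xC3 = 11000011 → 2-byte char #7 = C3 B9.
Offset 18: leading byte 0xF0 = 11110000 → 4-byte char #8 = F0 90 8C BC.
Leading byte 0xF0 = 11110000 matches 11110xxx → 4-byte sequence.
Byte 1: 0xF0 = 11110000, payload 000 (3 bits).
Byte 2: 0x90 = 10010000 (10xxxxxx ✓), payload 010000.
Byte 3: 0x8C = 10001100 (10xxxxxx ✓), payload 001100.
Byte 4: 0xBC = 10111100 (10xxxxxx ✓), payload 111100.
Concatenate: 000010000001100111100 = 0x1033C (21 bits → U+1033C).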